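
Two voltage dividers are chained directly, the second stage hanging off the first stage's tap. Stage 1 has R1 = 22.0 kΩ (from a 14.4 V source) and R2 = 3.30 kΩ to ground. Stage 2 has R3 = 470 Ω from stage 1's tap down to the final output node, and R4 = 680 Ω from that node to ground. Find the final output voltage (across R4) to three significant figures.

V_out ≈ 0.318 V

Stage 2 presents R3+R4 = 1150 Ω as a load on stage 1's tap.
Stage 1's lower leg becomes R2‖(R3+R4) = 852.8 Ω, so V_mid = 14.4 × 852.8/22850 = 0.5374 V.
Stage 2 is itself unloaded: V_out = V_mid × R4/(R3+R4) = 0.5374 × 680/1150 = 0.318 V.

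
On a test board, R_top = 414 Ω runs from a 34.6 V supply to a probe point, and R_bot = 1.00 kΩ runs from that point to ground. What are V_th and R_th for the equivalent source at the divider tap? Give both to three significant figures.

V_th = 24.5 V, R_th = 293 Ω

V_th is the open-circuit tap voltage: 34.6 × 1000/(414 + 1000) = 24.5 V.
With the supply zeroed, R_top and R_bot appear in parallel from the tap: R_th = R_top‖R_bot = (414 × 1000)/1414 = 293 Ω.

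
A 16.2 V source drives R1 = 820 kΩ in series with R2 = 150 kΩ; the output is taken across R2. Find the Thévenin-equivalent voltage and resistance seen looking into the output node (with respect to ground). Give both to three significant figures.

V_th = 2.51 V, R_th = 127 kΩ

V_th is the open-circuit tap voltage: 16.2 × 150/(820 + 150) = 2.51 V.
With the supply zeroed, R1 and R2 appear in parallel from the tap: R_th = R1‖R2 = (820 × 150)/970.0 = 127 kΩ.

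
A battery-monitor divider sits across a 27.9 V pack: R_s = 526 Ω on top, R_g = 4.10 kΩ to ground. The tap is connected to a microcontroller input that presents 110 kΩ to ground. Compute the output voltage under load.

V_out ≈ 24.6 V

The load sits in parallel with R_g: R_g‖R_L = (4100 × 110000) / (4100 + 110000) = 3953 Ω.
V_out = 27.9 × 3953 / (526 + 3953) = 27.9 × 3953/4479 = 24.6 V.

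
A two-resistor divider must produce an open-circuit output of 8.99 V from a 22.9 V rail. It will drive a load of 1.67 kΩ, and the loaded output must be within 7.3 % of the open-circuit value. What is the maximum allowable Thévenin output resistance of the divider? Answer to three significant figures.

R_th ≤ 132 Ω

Loading drop = R_th/(R_th + R_L) ≤ 0.0730, so R_th ≤ R_L · ε/(1−ε) = 1.67 kΩ × 0.0730/0.9270 = 132 Ω.
(Any R1, R2 with R2/(R1+R2) = 0.393 and R1‖R2 ≤ 132 Ω will meet the spec.)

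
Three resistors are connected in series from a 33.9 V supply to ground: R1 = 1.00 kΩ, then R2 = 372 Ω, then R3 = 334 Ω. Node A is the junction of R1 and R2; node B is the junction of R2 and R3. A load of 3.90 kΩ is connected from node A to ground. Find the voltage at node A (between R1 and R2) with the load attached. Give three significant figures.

V ≈ 12.7 V

Below node A the series string R2+R3 = 706.0 Ω sits in parallel with the 3900 Ω load: 597.8 Ω.
V_A = 33.9 × 597.8/(1000 + 597.8) = 12.7 V.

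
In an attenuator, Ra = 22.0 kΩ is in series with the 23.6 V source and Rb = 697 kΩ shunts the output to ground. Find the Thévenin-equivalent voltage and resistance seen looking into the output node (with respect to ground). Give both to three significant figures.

V_th = 22.9 V, R_th = 21.3 kΩ

V_th is the open-circuit tap voltage: 23.6 × 697/(22.0 + 697) = 22.9 V.
With the supply zeroed, Ra and Rb appear in parallel from the tap: R_th = Ra‖Rb = (22.0 × 697)/719.0 = 21.3 kΩ.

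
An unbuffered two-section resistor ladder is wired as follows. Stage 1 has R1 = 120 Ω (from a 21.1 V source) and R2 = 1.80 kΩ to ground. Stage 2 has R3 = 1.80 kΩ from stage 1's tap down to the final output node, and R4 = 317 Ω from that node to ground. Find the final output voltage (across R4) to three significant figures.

V_out ≈ 2.81 V

Stage 2 presents R3+R4 = 2117 Ω as a load on stage 1's tap.
Stage 1's lower leg becomes R2‖(R3+R4) = 972.8 Ω, so V_mid = 21.1 × 972.8/1093 = 18.78 V.
Stage 2 is itself unloaded: V_out = V_mid × R4/(R3+R4) = 18.78 × 317/2117 = 2.81 V.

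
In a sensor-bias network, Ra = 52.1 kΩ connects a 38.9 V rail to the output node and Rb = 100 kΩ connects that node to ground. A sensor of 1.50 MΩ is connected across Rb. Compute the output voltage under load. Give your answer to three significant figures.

The load sits in parallel with Rb: Rb‖R_L = (100 × 1500) / (100 + 1500) = 93.75 kΩ.
V_out = 38.9 × 93.75 / (52.1 + 93.75) = 38.9 × 93.75/145.8 = 25.0 V.

V_out ≈ 25.0 V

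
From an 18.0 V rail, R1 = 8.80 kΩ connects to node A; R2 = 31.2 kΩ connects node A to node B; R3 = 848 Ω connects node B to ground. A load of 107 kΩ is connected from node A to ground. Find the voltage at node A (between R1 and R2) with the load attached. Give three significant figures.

V ≈ 13.3 V

Below node A the series string R2+R3 = 32050 Ω sits in parallel with the 107000 Ω load: 24660 Ω.
V_A = 18.0 × 24660/(8800 + 24660) = 13.3 V.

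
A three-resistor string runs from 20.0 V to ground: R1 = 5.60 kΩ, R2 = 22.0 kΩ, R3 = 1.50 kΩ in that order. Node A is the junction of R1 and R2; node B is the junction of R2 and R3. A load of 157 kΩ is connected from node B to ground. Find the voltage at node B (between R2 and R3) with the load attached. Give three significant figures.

V ≈ 1.02 V

At node B, R3 is in parallel with the load: R3‖R_L = 1.486 kΩ.
Below node A the resistance is R2 + (R3‖R_L) = 23.49 kΩ, so V_A = 20.0 × 23.49/29.09 = 16.15 V.
Then V_B = V_A × (R3‖R_L)/(R2 + R3‖R_L) = 16.15 × 1.486/23.49 = 1.02 V.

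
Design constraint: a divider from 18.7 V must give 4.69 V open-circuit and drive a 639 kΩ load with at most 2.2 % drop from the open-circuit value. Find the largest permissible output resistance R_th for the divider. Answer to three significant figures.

R_th ≤ 14.4 kΩ

Loading drop = R_th/(R_th + R_L) ≤ 0.0220, so R_th ≤ R_L · ε/(1−ε) = 639 kΩ × 0.0220/0.9780 = 14.4 kΩ.
(Any R1, R2 with R2/(R1+R2) = 0.251 and R1‖R2 ≤ 14.4 kΩ will meet the spec.)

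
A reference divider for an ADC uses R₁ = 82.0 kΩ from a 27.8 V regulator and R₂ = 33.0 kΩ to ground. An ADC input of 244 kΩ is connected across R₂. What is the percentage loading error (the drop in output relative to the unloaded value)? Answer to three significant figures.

8.80 %

The divider's output (Thévenin) resistance is R₁‖R₂ = 23.53 kΩ.
Fractional drop under load = R_th/(R_th + R_L) = 23.53 / (23.53 + 244) = 0.08795.
So the output falls by 8.80 %.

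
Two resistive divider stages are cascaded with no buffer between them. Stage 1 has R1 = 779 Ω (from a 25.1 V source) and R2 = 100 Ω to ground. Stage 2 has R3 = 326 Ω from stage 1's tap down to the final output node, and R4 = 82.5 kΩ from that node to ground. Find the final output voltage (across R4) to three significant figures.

V_out ≈ 2.84 V

Stage 2 presents R3+R4 = 82830 Ω as a load on stage 1's tap.
Stage 1's lower leg becomes R2‖(R3+R4) = 99.88 Ω, so V_mid = 25.1 × 99.88/878.9 = 2.852 V.
Stage 2 is itself unloaded: V_out = V_mid × R4/(R3+R4) = 2.852 × 82500/82830 = 2.84 V.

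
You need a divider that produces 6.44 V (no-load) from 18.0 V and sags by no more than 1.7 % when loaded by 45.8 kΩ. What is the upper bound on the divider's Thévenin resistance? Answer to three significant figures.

R_th ≤ 792 Ω

Loading drop = R_th/(R_th + R_L) ≤ 0.0170, so R_th ≤ R_L · ε/(1−ε) = 45.8 kΩ × 0.0170/0.9830 = 792 Ω.
(Any R1, R2 with R2/(R1+R2) = 0.358 and R1‖R2 ≤ 792 Ω will meet the spec.)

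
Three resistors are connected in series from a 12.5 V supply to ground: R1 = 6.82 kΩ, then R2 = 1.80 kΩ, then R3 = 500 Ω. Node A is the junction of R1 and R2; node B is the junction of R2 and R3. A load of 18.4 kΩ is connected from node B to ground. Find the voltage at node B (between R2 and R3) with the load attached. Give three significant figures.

V ≈ 0.668 V

At node B, R3 is in parallel with the load: R3‖R_L = 486.8 Ω.
Below node A the resistance is R2 + (R3‖R_L) = 2287 Ω, so V_A = 12.5 × 2287/9107 = 3.139 V.
Then V_B = V_A × (R3‖R_L)/(R2 + R3‖R_L) = 3.139 × 486.8/2287 = 0.668 V.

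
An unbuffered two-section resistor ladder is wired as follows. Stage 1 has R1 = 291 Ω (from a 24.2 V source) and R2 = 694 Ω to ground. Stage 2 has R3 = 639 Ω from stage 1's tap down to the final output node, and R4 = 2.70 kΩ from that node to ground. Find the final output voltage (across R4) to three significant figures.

V_out ≈ 13.0 V

Stage 2 presents R3+R4 = 3339 Ω as a load on stage 1's tap.
Stage 1's lower leg becomes R2‖(R3+R4) = 574.6 Ω, so V_mid = 24.2 × 574.6/865.6 = 16.06 V.
Stage 2 is itself unloaded: V_out = V_mid × R4/(R3+R4) = 16.06 × 2700/3339 = 13.0 V.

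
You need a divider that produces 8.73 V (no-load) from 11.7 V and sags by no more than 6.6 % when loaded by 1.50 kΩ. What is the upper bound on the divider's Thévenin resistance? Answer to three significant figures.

Loading drop = R_th/(R_th + R_L) ≤ 0.0660, so R_th ≤ R_L · ε/(1−ε) = 1.50 kΩ × 0.0660/0.9340 = 106 Ω.
(Any R1, R2 with R2/(R1+R2) = 0.746 and R1‖R2 ≤ 106 Ω will meet the spec.)

R_th ≤ 106 Ω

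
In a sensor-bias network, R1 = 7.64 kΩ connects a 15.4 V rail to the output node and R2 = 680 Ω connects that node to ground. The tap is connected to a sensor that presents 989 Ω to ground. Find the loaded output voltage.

The load sits in parallel with R2: R2‖R_L = (680 × 989) / (680 + 989) = 402.9 Ω.
V_out = 15.4 × 402.9 / (7640 + 402.9) = 15.4 × 402.9/8043 = 0.772 V.

V_out ≈ 0.772 V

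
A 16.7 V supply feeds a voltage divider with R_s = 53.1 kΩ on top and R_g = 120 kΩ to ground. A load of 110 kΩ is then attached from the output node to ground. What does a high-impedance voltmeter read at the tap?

The load sits in parallel with R_g: R_g‖R_L = (120 × 110) / (120 + 110) = 57.39 kΩ.
V_out = 16.7 × 57.39 / (53.1 + 57.39) = 16.7 × 57.39/110.5 = 8.67 V.

V_out ≈ 8.67 V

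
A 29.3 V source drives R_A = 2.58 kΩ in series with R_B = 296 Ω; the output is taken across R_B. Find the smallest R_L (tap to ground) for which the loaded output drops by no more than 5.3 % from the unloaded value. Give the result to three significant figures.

Output resistance R_th = R_A‖R_B = (2580 × 296)/2876 = 265.5 Ω.
The fractional drop is R_th/(R_th + R_L); requiring this ≤ 0.0530 gives R_L ≥ R_th(1/0.0530 − 1) = 265.5 × 17.87 = 4.74 kΩ.

R_L(min) ≈ 4.74 kΩ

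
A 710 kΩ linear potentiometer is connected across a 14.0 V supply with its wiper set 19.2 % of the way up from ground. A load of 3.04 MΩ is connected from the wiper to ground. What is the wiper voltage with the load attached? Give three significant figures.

The wiper splits the pot into (1−α)R = 573.7 kΩ above and αR = 136.3 kΩ below.
Lower section ‖ load = 130.5 kΩ.
V_wiper = 14.0 × 130.5/(573.7 + 130.5) = 2.59 V.

V ≈ 2.59 V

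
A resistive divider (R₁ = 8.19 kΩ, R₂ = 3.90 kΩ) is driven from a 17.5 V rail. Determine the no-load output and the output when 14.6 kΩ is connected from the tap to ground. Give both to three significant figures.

Open-circuit: V = 17.5 × 3.90/(8.19 + 3.90) = 5.65 V.
With the load, R₂ becomes R₂‖R_L = 3.078 kΩ, so V = 17.5 × 3.078/11.27 = 4.78 V.

Unloaded: 5.65 V; loaded: 4.78 V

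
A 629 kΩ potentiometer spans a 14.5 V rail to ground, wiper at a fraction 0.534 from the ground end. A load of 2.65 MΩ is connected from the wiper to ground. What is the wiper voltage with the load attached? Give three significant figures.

The wiper splits the pot into (1−α)R = 293.1 kΩ above and αR = 335.9 kΩ below.
Lower section ‖ load = 298.1 kΩ.
V_wiper = 14.5 × 298.1/(293.1 + 298.1) = 7.31 V.

V ≈ 7.31 V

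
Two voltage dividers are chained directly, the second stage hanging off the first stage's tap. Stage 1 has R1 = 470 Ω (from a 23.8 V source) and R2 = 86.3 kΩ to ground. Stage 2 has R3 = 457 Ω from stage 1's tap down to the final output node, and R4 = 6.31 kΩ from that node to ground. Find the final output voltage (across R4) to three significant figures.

V_out ≈ 20.6 V

Stage 2 presents R3+R4 = 6767 Ω as a load on stage 1's tap.
Stage 1's lower leg becomes R2‖(R3+R4) = 6275 Ω, so V_mid = 23.8 × 6275/6745 = 22.14 V.
Stage 2 is itself unloaded: V_out = V_mid × R4/(R3+R4) = 22.14 × 6310/6767 = 20.6 V.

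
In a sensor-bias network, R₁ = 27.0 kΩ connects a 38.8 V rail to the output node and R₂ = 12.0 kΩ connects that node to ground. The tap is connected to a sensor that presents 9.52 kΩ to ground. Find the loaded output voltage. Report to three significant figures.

V_out ≈ 6.38 V

The load sits in parallel with R₂: R₂‖R_L = (12.0 × 9.52) / (12.0 + 9.52) = 5.309 kΩ.
V_out = 38.8 × 5.309 / (27.0 + 5.309) = 38.8 × 5.309/32.31 = 6.38 V.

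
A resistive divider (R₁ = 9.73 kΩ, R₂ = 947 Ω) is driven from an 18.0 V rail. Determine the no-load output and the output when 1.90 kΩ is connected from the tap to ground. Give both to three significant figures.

Unloaded: 1.60 V; loaded: 1.10 V

Open-circuit: V = 18.0 × 947/(9730 + 947) = 1.60 V.
With the load, R₂ becomes R₂‖R_L = 632.0 Ω, so V = 18.0 × 632.0/10360 = 1.10 V.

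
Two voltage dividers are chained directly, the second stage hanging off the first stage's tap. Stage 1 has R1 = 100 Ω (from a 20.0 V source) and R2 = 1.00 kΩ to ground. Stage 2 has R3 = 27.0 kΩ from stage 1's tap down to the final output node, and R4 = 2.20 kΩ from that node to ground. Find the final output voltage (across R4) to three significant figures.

Stage 2 presents R3+R4 = 29200 Ω as a load on stage 1's tap.
Stage 1's lower leg becomes R2‖(R3+R4) = 966.9 Ω, so V_mid = 20.0 × 966.9/1067 = 18.13 V.
Stage 2 is itself unloaded: V_out = V_mid × R4/(R3+R4) = 18.13 × 2200/29200 = 1.37 V.

V_out ≈ 1.37 V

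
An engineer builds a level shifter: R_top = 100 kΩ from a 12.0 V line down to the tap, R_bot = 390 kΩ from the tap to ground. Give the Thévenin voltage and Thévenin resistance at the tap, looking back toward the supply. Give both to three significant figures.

V_th = 9.55 V, R_th = 79.6 kΩ

V_th is the open-circuit tap voltage: 12.0 × 390/(100 + 390) = 9.55 V.
With the supply zeroed, R_top and R_bot appear in parallel from the tap: R_th = R_top‖R_bot = (100 × 390)/490.0 = 79.6 kΩ.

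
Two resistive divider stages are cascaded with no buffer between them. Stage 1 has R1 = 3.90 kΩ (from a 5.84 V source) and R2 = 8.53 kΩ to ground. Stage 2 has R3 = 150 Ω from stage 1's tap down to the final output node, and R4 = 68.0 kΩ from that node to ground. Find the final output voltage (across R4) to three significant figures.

Stage 2 presents R3+R4 = 68150 Ω as a load on stage 1's tap.
Stage 1's lower leg becomes R2‖(R3+R4) = 7581 Ω, so V_mid = 5.84 × 7581/11480 = 3.856 V.
Stage 2 is itself unloaded: V_out = V_mid × R4/(R3+R4) = 3.856 × 68000/68150 = 3.85 V.

V_out ≈ 3.85 V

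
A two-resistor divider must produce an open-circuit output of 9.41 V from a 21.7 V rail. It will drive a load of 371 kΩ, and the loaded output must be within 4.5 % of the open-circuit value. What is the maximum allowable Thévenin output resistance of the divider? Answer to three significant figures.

Loading drop = R_th/(R_th + R_L) ≤ 0.0450, so R_th ≤ R_L · ε/(1−ε) = 371 kΩ × 0.0450/0.9550 = 17.5 kΩ.
(Any R1, R2 with R2/(R1+R2) = 0.434 and R1‖R2 ≤ 17.5 kΩ will meet the spec.)

R_th ≤ 17.5 kΩ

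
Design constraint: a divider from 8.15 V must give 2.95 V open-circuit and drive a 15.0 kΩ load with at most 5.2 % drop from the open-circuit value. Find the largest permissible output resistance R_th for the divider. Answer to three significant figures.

R_th ≤ 823 Ω

Loading drop = R_th/(R_th + R_L) ≤ 0.0520, so R_th ≤ R_L · ε/(1−ε) = 15.0 kΩ × 0.0520/0.9480 = 823 Ω.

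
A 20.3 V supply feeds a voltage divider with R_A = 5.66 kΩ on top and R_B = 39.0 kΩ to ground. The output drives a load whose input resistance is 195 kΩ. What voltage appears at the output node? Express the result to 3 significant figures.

The load sits in parallel with R_B: R_B‖R_L = (39.0 × 195) / (39.0 + 195) = 32.50 kΩ.
V_out = 20.3 × 32.50 / (5.66 + 32.50) = 20.3 × 32.50/38.16 = 17.3 V.

V_out ≈ 17.3 V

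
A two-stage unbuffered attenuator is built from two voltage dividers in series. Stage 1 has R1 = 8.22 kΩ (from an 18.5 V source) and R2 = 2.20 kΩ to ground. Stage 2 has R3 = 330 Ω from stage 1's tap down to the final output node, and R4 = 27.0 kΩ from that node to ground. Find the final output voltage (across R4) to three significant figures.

V_out ≈ 3.63 V

Stage 2 presents R3+R4 = 27330 Ω as a load on stage 1's tap.
Stage 1's lower leg becomes R2‖(R3+R4) = 2036 Ω, so V_mid = 18.5 × 2036/10260 = 3.673 V.
Stage 2 is itself unloaded: V_out = V_mid × R4/(R3+R4) = 3.673 × 27000/27330 = 3.63 V.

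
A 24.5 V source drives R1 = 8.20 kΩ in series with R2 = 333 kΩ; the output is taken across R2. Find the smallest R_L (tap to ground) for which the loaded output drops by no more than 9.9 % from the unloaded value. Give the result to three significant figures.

R_L(min) ≈ 72.8 kΩ

Output resistance R_th = R1‖R2 = (8.20 × 333)/341.2 = 8.003 kΩ.
The fractional drop is R_th/(R_th + R_L); requiring this ≤ 0.0990 gives R_L ≥ R_th(1/0.0990 − 1) = 8.003 × 9.101 = 72.8 kΩ.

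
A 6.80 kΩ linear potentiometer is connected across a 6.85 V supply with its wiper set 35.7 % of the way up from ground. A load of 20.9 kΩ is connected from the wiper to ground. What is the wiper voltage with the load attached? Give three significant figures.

V ≈ 2.28 V

The wiper splits the pot into (1−α)R = 4.372 kΩ above and αR = 2.428 kΩ below.
Lower section ‖ load = 2.175 kΩ.
V_wiper = 6.85 × 2.175/(4.372 + 2.175) = 2.28 V.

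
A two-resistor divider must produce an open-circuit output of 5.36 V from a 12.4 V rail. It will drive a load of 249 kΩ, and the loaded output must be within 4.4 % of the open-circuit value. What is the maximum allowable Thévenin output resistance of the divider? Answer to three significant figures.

Loading drop = R_th/(R_th + R_L) ≤ 0.0440, so R_th ≤ R_L · ε/(1−ε) = 249 kΩ × 0.0440/0.9560 = 11.5 kΩ.
(Any R1, R2 with R2/(R1+R2) = 0.432 and R1‖R2 ≤ 11.5 kΩ will meet the spec.)

R_th ≤ 11.5 kΩ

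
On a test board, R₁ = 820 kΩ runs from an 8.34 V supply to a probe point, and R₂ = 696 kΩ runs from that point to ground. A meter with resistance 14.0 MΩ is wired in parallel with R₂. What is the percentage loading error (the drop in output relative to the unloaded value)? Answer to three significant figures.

2.62 %

The divider's output (Thévenin) resistance is R₁‖R₂ = 376.5 kΩ.
Fractional drop under load = R_th/(R_th + R_L) = 376.5 / (376.5 + 14000) = 0.02619.
So the output falls by 2.62 %.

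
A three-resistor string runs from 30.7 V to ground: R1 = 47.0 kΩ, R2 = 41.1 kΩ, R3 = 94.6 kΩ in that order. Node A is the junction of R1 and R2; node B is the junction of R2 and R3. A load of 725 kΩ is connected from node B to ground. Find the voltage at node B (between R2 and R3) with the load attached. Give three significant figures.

At node B, R3 is in parallel with the load: R3‖R_L = 83.68 kΩ.
Below node A the resistance is R2 + (R3‖R_L) = 124.8 kΩ, so V_A = 30.7 × 124.8/171.8 = 22.30 V.
Then V_B = V_A × (R3‖R_L)/(R2 + R3‖R_L) = 22.30 × 83.68/124.8 = 15.0 V.

V ≈ 15.0 V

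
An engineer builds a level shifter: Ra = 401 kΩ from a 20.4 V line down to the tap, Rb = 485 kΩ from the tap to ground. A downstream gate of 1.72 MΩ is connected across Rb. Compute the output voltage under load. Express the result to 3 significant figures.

V_out ≈ 9.90 V

The load sits in parallel with Rb: Rb‖R_L = (485 × 1720) / (485 + 1720) = 378.3 kΩ.
V_out = 20.4 × 378.3 / (401 + 378.3) = 20.4 × 378.3/779.3 = 9.90 V.
(Unloaded it would have been 11.2 V.)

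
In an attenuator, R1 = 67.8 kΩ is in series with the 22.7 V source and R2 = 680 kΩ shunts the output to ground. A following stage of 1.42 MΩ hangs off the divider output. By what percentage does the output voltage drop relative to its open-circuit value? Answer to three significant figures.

4.16 %

The divider's output (Thévenin) resistance is R1‖R2 = 61.65 kΩ.
Fractional drop under load = R_th/(R_th + R_L) = 61.65 / (61.65 + 1420) = 0.04161.
So the output falls by 4.16 %.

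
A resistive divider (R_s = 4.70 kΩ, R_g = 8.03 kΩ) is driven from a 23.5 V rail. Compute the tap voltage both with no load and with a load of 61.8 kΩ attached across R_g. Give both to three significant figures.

Open-circuit: V = 23.5 × 8.03/(4.70 + 8.03) = 14.8 V.
With the load, R_g becomes R_g‖R_L = 7.107 kΩ, so V = 23.5 × 7.107/11.81 = 14.1 V.

Unloaded: 14.8 V; loaded: 14.1 V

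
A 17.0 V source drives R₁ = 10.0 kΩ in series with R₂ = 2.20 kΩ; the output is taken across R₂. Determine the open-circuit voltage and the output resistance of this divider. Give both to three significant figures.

V_th = 3.07 V, R_th = 1.80 kΩ

V_th is the open-circuit tap voltage: 17.0 × 2.20/(10.0 + 2.20) = 3.07 V.
With the supply zeroed, R₁ and R₂ appear in parallel from the tap: R_th = R₁‖R₂ = (10.0 × 2.20)/12.20 = 1.80 kΩ.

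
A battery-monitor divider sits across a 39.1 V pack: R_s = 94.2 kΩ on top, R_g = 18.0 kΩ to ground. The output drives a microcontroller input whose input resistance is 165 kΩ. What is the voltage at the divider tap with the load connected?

V_out ≈ 5.75 V

The load sits in parallel with R_g: R_g‖R_L = (18.0 × 165) / (18.0 + 165) = 16.23 kΩ.
V_out = 39.1 × 16.23 / (94.2 + 16.23) = 39.1 × 16.23/110.4 = 5.75 V.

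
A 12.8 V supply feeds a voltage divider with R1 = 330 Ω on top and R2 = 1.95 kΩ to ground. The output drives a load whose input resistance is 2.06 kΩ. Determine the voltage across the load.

V_out ≈ 9.63 V

The load sits in parallel with R2: R2‖R_L = (1950 × 2060) / (1950 + 2060) = 1002 Ω.
V_out = 12.8 × 1002 / (330 + 1002) = 12.8 × 1002/1332 = 9.63 V.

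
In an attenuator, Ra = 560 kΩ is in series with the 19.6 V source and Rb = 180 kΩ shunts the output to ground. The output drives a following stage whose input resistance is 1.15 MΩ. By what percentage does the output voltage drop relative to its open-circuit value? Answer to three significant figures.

10.6 %

The divider's output (Thévenin) resistance is Ra‖Rb = 136.2 kΩ.
Fractional drop under load = R_th/(R_th + R_L) = 136.2 / (136.2 + 1150) = 0.1059.
So the output falls by 10.6 %.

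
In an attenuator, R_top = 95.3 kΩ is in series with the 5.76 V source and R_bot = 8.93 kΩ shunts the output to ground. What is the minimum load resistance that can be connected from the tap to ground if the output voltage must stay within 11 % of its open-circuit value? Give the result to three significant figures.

Output resistance R_th = R_top‖R_bot = (95.3 × 8.93)/104.2 = 8.165 kΩ.
The fractional drop is R_th/(R_th + R_L); requiring this ≤ 0.110 gives R_L ≥ R_th(1/0.110 − 1) = 8.165 × 8.091 = 66.1 kΩ.

R_L(min) ≈ 66.1 kΩ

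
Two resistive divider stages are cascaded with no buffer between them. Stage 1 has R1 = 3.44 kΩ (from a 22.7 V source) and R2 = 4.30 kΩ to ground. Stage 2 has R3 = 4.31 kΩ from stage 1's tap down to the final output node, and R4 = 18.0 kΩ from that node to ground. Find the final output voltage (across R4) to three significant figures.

V_out ≈ 9.37 V

Stage 2 presents R3+R4 = 22.31 kΩ as a load on stage 1's tap.
Stage 1's lower leg becomes R2‖(R3+R4) = 3.605 kΩ, so V_mid = 22.7 × 3.605/7.045 = 11.62 V.
Stage 2 is itself unloaded: V_out = V_mid × R4/(R3+R4) = 11.62 × 18.0/22.31 = 9.37 V.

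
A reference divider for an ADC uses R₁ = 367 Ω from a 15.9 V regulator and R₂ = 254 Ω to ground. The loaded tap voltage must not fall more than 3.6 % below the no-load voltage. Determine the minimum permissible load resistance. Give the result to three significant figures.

Output resistance R_th = R₁‖R₂ = (367 × 254)/621.0 = 150.1 Ω.
The fractional drop is R_th/(R_th + R_L); requiring this ≤ 0.0360 gives R_L ≥ R_th(1/0.0360 − 1) = 150.1 × 26.78 = 4.02 kΩ.

R_L(min) ≈ 4.02 kΩ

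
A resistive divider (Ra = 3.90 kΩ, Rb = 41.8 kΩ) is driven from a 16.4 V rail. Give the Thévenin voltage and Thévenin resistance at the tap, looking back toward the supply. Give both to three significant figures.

V_th = 15.0 V, R_th = 3.57 kΩ

V_th is the open-circuit tap voltage: 16.4 × 41.8/(3.90 + 41.8) = 15.0 V.
With the supply zeroed, Ra and Rb appear in parallel from the tap: R_th = Ra‖Rb = (3.90 × 41.8)/45.70 = 3.57 kΩ.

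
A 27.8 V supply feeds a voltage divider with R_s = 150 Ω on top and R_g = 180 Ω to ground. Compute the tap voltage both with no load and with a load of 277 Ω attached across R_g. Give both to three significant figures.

Unloaded: 15.2 V; loaded: 11.7 V

Open-circuit: V = 27.8 × 180/(150 + 180) = 15.2 V.
With the load, R_g becomes R_g‖R_L = 109.1 Ω, so V = 27.8 × 109.1/259.1 = 11.7 V.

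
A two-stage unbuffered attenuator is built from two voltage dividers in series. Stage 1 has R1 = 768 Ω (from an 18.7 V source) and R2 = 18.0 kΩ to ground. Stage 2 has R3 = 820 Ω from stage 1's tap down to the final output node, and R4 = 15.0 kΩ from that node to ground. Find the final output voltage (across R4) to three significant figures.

V_out ≈ 16.2 V

Stage 2 presents R3+R4 = 15820 Ω as a load on stage 1's tap.
Stage 1's lower leg becomes R2‖(R3+R4) = 8420 Ω, so V_mid = 18.7 × 8420/9188 = 17.14 V.
Stage 2 is itself unloaded: V_out = V_mid × R4/(R3+R4) = 17.14 × 15000/15820 = 16.2 V.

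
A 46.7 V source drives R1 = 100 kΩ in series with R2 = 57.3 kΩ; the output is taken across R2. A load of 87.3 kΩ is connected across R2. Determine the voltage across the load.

V_out ≈ 12.0 V

The load sits in parallel with R2: R2‖R_L = (57.3 × 87.3) / (57.3 + 87.3) = 34.59 kΩ.
V_out = 46.7 × 34.59 / (100 + 34.59) = 46.7 × 34.59/134.6 = 12.0 V.
(Unloaded it would have been 17.0 V.)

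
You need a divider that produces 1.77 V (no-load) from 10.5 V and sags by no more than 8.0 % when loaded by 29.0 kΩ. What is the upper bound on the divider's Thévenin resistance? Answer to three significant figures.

R_th ≤ 2.52 kΩ

Loading drop = R_th/(R_th + R_L) ≤ 0.0800, so R_th ≤ R_L · ε/(1−ε) = 29.0 kΩ × 0.0800/0.9200 = 2.52 kΩ.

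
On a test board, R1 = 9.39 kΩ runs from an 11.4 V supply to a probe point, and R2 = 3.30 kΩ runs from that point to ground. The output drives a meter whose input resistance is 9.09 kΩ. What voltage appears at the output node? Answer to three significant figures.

V_out ≈ 2.34 V

The load sits in parallel with R2: R2‖R_L = (3.30 × 9.09) / (3.30 + 9.09) = 2.421 kΩ.
V_out = 11.4 × 2.421 / (9.39 + 2.421) = 11.4 × 2.421/11.81 = 2.34 V.
(Unloaded it would have been 2.96 V.)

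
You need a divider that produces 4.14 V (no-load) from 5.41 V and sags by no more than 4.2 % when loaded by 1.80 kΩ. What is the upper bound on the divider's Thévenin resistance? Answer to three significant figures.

Loading drop = R_th/(R_th + R_L) ≤ 0.0420, so R_th ≤ R_L · ε/(1−ε) = 1.80 kΩ × 0.0420/0.9580 = 78.9 Ω.

R_th ≤ 78.9 Ω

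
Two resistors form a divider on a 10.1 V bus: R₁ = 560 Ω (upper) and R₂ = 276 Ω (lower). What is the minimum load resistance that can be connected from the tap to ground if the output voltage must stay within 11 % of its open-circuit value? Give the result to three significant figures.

R_L(min) ≈ 1.50 kΩ

Output resistance R_th = R₁‖R₂ = (560 × 276)/836.0 = 184.9 Ω.
The fractional drop is R_th/(R_th + R_L); requiring this ≤ 0.110 gives R_L ≥ R_th(1/0.110 − 1) = 184.9 × 8.091 = 1.50 kΩ.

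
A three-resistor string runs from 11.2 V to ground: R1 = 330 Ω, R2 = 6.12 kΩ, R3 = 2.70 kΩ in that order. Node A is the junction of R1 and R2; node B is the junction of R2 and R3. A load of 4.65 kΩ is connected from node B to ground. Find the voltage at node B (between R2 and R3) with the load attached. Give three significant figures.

At node B, R3 is in parallel with the load: R3‖R_L = 1708 Ω.
Below node A the resistance is R2 + (R3‖R_L) = 7828 Ω, so V_A = 11.2 × 7828/8158 = 10.75 V.
Then V_B = V_A × (R3‖R_L)/(R2 + R3‖R_L) = 10.75 × 1708/7828 = 2.35 V.

V ≈ 2.35 V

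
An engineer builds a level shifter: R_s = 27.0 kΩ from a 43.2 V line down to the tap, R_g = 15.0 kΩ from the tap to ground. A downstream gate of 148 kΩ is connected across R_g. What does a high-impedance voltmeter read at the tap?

V_out ≈ 14.5 V

The load sits in parallel with R_g: R_g‖R_L = (15.0 × 148) / (15.0 + 148) = 13.62 kΩ.
V_out = 43.2 × 13.62 / (27.0 + 13.62) = 43.2 × 13.62/40.62 = 14.5 V.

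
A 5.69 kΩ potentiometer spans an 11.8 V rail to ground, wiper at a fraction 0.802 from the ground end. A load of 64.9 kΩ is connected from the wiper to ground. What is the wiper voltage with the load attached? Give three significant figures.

V ≈ 9.33 V

The wiper splits the pot into (1−α)R = 1.127 kΩ above and αR = 4.563 kΩ below.
Lower section ‖ load = 4.264 kΩ.
V_wiper = 11.8 × 4.264/(1.127 + 4.264) = 9.33 V.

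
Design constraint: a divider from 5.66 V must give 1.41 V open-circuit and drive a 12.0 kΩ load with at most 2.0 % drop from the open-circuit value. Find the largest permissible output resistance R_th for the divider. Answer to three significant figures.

R_th ≤ 245 Ω

Loading drop = R_th/(R_th + R_L) ≤ 0.0200, so R_th ≤ R_L · ε/(1−ε) = 12.0 kΩ × 0.0200/0.9800 = 245 Ω.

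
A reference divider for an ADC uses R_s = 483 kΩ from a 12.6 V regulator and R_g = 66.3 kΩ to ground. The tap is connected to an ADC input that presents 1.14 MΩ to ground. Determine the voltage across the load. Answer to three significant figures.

V_out ≈ 1.45 V

The load sits in parallel with R_g: R_g‖R_L = (66.3 × 1140) / (66.3 + 1140) = 62.66 kΩ.
V_out = 12.6 × 62.66 / (483 + 62.66) = 12.6 × 62.66/545.7 = 1.45 V.
(Unloaded it would have been 1.52 V.)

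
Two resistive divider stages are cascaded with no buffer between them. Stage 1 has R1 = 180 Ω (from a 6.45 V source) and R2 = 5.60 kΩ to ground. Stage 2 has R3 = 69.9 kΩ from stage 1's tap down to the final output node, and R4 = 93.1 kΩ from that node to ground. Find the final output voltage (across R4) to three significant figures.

Stage 2 presents R3+R4 = 163000 Ω as a load on stage 1's tap.
Stage 1's lower leg becomes R2‖(R3+R4) = 5414 Ω, so V_mid = 6.45 × 5414/5594 = 6.242 V.
Stage 2 is itself unloaded: V_out = V_mid × R4/(R3+R4) = 6.242 × 93100/163000 = 3.57 V.

V_out ≈ 3.57 V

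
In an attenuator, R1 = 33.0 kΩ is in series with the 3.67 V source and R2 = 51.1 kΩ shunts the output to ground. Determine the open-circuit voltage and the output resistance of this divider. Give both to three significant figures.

V_th is the open-circuit tap voltage: 3.67 × 51.1/(33.0 + 51.1) = 2.23 V.
With the supply zeroed, R1 and R2 appear in parallel from the tap: R_th = R1‖R2 = (33.0 × 51.1)/84.10 = 20.1 kΩ.

V_th = 2.23 V, R_th = 20.1 kΩ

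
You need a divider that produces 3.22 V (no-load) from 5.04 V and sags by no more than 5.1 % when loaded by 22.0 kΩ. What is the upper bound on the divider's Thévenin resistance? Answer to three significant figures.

R_th ≤ 1.18 kΩ

Loading drop = R_th/(R_th + R_L) ≤ 0.0510, so R_th ≤ R_L · ε/(1−ε) = 22.0 kΩ × 0.0510/0.9490 = 1.18 kΩ.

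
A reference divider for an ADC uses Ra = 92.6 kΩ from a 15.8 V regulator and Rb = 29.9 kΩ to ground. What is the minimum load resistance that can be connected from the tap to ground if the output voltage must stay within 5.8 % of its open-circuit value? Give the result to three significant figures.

Output resistance R_th = Ra‖Rb = (92.6 × 29.9)/122.5 = 22.60 kΩ.
The fractional drop is R_th/(R_th + R_L); requiring this ≤ 0.0580 gives R_L ≥ R_th(1/0.0580 − 1) = 22.60 × 16.24 = 367 kΩ.

R_L(min) ≈ 367 kΩ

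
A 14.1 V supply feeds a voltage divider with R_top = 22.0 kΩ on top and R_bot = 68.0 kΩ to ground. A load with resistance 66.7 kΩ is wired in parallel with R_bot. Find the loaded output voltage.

V_out ≈ 8.53 V

The load sits in parallel with R_bot: R_bot‖R_L = (68.0 × 66.7) / (68.0 + 66.7) = 33.67 kΩ.
V_out = 14.1 × 33.67 / (22.0 + 33.67) = 14.1 × 33.67/55.67 = 8.53 V.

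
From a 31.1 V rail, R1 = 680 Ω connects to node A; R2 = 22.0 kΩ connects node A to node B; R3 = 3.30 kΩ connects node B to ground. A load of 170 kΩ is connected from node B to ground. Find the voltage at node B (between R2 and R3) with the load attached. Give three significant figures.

At node B, R3 is in parallel with the load: R3‖R_L = 3237 Ω.
Below node A the resistance is R2 + (R3‖R_L) = 25240 Ω, so V_A = 31.1 × 25240/25920 = 30.28 V.
Then V_B = V_A × (R3‖R_L)/(R2 + R3‖R_L) = 30.28 × 3237/25240 = 3.88 V.

V ≈ 3.88 V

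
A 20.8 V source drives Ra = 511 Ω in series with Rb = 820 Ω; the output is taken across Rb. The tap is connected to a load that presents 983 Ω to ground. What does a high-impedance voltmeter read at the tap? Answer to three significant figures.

V_out ≈ 9.71 V

The load sits in parallel with Rb: Rb‖R_L = (820 × 983) / (820 + 983) = 447.1 Ω.
V_out = 20.8 × 447.1 / (511 + 447.1) = 20.8 × 447.1/958.1 = 9.71 V.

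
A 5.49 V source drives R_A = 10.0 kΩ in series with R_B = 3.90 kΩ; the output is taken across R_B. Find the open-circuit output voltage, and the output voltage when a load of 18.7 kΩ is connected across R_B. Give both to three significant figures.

Unloaded: 1.54 V; loaded: 1.34 V

Open-circuit: V = 5.49 × 3.90/(10.0 + 3.90) = 1.54 V.
With the load, R_B becomes R_B‖R_L = 3.227 kΩ, so V = 5.49 × 3.227/13.23 = 1.34 V.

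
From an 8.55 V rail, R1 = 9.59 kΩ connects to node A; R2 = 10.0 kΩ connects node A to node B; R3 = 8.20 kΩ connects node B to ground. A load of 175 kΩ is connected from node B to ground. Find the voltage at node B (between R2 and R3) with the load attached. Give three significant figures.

V ≈ 2.44 V

At node B, R3 is in parallel with the load: R3‖R_L = 7.833 kΩ.
Below node A the resistance is R2 + (R3‖R_L) = 17.83 kΩ, so V_A = 8.55 × 17.83/27.42 = 5.560 V.
Then V_B = V_A × (R3‖R_L)/(R2 + R3‖R_L) = 5.560 × 7.833/17.83 = 2.44 V.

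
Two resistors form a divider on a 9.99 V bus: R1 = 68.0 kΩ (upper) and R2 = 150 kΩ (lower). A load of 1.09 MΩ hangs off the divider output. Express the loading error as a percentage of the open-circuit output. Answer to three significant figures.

The divider's output (Thévenin) resistance is R1‖R2 = 46.79 kΩ.
Fractional drop under load = R_th/(R_th + R_L) = 46.79 / (46.79 + 1090) = 0.04116.
So the output falls by 4.12 %.

4.12 %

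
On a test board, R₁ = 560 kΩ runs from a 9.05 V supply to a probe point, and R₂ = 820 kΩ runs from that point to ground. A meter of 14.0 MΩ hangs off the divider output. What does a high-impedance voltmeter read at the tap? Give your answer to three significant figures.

V_out ≈ 5.25 V

The load sits in parallel with R₂: R₂‖R_L = (820 × 14000) / (820 + 14000) = 774.6 kΩ.
V_out = 9.05 × 774.6 / (560 + 774.6) = 9.05 × 774.6/1335 = 5.25 V.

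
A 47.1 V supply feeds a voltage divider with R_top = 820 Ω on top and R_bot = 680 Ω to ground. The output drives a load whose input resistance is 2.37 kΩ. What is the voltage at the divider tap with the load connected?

The load sits in parallel with R_bot: R_bot‖R_L = (680 × 2370) / (680 + 2370) = 528.4 Ω.
V_out = 47.1 × 528.4 / (820 + 528.4) = 47.1 × 528.4/1348 = 18.5 V.

V_out ≈ 18.5 V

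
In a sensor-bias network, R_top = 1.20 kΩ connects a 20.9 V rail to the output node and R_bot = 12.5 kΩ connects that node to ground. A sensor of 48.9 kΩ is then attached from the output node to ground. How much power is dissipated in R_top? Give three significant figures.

Total resistance from the source is R_top + (R_bot‖R_L) = 11.16 kΩ, so I = 20.9/11.16 kΩ = 1.874 mA.
P = I²·R_top = (1.874 mA)² × 1.20 kΩ = 4.21 mW.

P ≈ 4.21 mW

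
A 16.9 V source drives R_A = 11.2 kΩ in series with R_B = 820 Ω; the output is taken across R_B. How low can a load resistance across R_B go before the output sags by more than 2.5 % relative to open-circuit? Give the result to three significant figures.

R_L(min) ≈ 29.8 kΩ

Output resistance R_th = R_A‖R_B = (11200 × 820)/12020 = 764.1 Ω.
The fractional drop is R_th/(R_th + R_L); requiring this ≤ 0.0250 gives R_L ≥ R_th(1/0.0250 − 1) = 764.1 × 39.00 = 29.8 kΩ.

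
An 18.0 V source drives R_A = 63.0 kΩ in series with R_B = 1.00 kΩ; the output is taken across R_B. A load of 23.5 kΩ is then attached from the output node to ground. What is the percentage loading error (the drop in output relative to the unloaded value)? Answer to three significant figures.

4.02 %

The divider's output (Thévenin) resistance is R_A‖R_B = 0.9844 kΩ.
Fractional drop under load = R_th/(R_th + R_L) = 0.9844 / (0.9844 + 23.5) = 0.04020.
So the output falls by 4.02 %.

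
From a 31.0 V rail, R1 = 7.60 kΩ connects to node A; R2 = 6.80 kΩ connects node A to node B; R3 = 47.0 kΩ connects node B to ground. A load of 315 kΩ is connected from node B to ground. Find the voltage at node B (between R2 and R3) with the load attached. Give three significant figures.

V ≈ 22.9 V

At node B, R3 is in parallel with the load: R3‖R_L = 40.90 kΩ.
Below node A the resistance is R2 + (R3‖R_L) = 47.70 kΩ, so V_A = 31.0 × 47.70/55.30 = 26.74 V.
Then V_B = V_A × (R3‖R_L)/(R2 + R3‖R_L) = 26.74 × 40.90/47.70 = 22.9 V.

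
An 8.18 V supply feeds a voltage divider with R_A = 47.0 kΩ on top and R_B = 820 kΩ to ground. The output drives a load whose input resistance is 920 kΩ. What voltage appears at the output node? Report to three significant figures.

V_out ≈ 7.38 V

The load sits in parallel with R_B: R_B‖R_L = (820 × 920) / (820 + 920) = 433.6 kΩ.
V_out = 8.18 × 433.6 / (47.0 + 433.6) = 8.18 × 433.6/480.6 = 7.38 V.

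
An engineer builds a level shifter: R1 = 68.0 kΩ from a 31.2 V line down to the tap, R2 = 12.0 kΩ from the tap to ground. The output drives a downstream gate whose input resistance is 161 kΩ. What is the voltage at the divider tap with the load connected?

The load sits in parallel with R2: R2‖R_L = (12.0 × 161) / (12.0 + 161) = 11.17 kΩ.
V_out = 31.2 × 11.17 / (68.0 + 11.17) = 31.2 × 11.17/79.17 = 4.40 V.

V_out ≈ 4.40 V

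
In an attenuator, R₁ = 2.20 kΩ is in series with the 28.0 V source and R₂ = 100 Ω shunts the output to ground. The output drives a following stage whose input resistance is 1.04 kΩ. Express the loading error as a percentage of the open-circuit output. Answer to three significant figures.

8.42 %

The divider's output (Thévenin) resistance is R₁‖R₂ = 95.65 Ω.
Fractional drop under load = R_th/(R_th + R_L) = 95.65 / (95.65 + 1040) = 0.08423.
So the output falls by 8.42 %.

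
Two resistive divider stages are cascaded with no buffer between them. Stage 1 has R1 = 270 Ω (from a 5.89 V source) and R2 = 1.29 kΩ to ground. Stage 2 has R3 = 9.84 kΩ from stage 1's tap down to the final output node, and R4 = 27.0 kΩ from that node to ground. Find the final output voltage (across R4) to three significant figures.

V_out ≈ 3.55 V

Stage 2 presents R3+R4 = 36840 Ω as a load on stage 1's tap.
Stage 1's lower leg becomes R2‖(R3+R4) = 1246 Ω, so V_mid = 5.89 × 1246/1516 = 4.841 V.
Stage 2 is itself unloaded: V_out = V_mid × R4/(R3+R4) = 4.841 × 27000/36840 = 3.55 V.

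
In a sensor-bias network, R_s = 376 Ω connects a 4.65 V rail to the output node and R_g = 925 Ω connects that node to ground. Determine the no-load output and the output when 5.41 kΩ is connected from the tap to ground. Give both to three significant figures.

Open-circuit: V = 4.65 × 925/(376 + 925) = 3.31 V.
With the load, R_g becomes R_g‖R_L = 789.9 Ω, so V = 4.65 × 789.9/1166 = 3.15 V.

Unloaded: 3.31 V; loaded: 3.15 V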